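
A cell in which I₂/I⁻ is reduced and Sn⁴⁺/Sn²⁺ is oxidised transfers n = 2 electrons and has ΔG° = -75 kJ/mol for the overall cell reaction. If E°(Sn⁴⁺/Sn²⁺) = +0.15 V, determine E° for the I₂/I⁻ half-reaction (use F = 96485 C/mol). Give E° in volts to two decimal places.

+0.54 V

E°cell = −ΔG°/(nF) = −(-75×10³)/((2)(96485)) = +0.389 V.
Since I₂/I⁻ is the cathode and Sn⁴⁺/Sn²⁺ the anode, E°cell = E°(I₂/I⁻) − E°(Sn⁴⁺/Sn²⁺).
So E°(I₂/I⁻) = E°cell + E°(Sn⁴⁺/Sn²⁺) = +0.389 + (+0.15) = +0.54 V.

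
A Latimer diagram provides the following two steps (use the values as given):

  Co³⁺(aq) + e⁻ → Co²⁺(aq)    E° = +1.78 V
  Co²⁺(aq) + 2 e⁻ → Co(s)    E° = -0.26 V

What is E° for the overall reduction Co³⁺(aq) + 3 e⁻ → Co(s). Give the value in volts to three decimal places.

Adding the free-energy changes (−nFE°) of the two steps gives −n₃FE°₃ = −n₁FE°₁ − n₂FE°₂.
E°₃ = (1×+1.78 + 2×-0.26) / 3 = (+1.260) / 3 = +0.420 V.

+0.420 V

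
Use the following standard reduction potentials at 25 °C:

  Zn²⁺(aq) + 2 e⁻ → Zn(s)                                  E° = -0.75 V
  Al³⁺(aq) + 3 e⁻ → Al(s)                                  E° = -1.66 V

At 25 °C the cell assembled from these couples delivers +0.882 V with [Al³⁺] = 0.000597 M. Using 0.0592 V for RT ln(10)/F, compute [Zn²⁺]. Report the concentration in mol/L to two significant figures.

0.00080 M

Zn²⁺/Zn is the cathode, Al³⁺/Al the anode: E°cell = +0.91 V, n = 6.
Overall reaction: 3 Zn²⁺(aq) + 2 Al(s) → 3 Zn(s) + 2 Al³⁺(aq); Q = [Al³⁺]^2/[Zn²⁺]^3.
From E = E° − (0.0592/n) log Q: log Q = (E° − E)·n/0.0592 = (+0.91 − (+0.882))·6/0.0592 = 2.8378.
So 3·log[Zn²⁺] = 2·log(0.000597) − log Q = -6.4481 − (2.8378) = -9.2859; log[Zn²⁺] = -9.2859 / 3 = -3.0953; [Zn²⁺] = 10^(-3.0953) ≈ 0.00080 M.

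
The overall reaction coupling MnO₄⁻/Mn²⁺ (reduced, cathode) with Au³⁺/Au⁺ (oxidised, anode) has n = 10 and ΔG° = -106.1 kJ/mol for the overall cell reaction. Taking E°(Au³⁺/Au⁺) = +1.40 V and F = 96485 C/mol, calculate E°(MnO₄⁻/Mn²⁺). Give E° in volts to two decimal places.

+1.51 V

E°cell = −ΔG°/(nF) = −(-106.1×10³)/((10)(96485)) = +0.110 V.
Since MnO₄⁻/Mn²⁺ is the cathode and Au³⁺/Au⁺ the anode, E°cell = E°(MnO₄⁻/Mn²⁺) − E°(Au³⁺/Au⁺).
So E°(MnO₄⁻/Mn²⁺) = E°cell + E°(Au³⁺/Au⁺) = +0.110 + (+1.40) = +1.51 V.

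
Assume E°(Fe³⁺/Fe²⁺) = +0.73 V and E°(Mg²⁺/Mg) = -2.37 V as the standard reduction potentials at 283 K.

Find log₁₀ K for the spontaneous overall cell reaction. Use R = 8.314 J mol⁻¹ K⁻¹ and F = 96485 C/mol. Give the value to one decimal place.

110.4

Cathode: Fe³⁺/Fe²⁺; anode: Mg²⁺/Mg. E°cell = (+0.73) − (-2.37) = +3.10 V, with n = 2.
ΔG° = −nFE° = −RT ln K, so ln K = nFE°/(RT) = (2)(96485)(+3.10) / ((8.314)(283)) = 254.247.
log₁₀ K = 254.247 / ln 10 = 110.4.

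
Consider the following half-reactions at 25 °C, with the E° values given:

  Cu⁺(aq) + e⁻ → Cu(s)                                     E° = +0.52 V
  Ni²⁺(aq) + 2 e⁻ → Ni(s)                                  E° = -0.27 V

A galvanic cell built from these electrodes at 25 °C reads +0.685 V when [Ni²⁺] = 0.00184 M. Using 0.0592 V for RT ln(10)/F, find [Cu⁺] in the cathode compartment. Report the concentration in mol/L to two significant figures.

0.00072 M

Cu⁺/Cu is the cathode, Ni²⁺/Ni the anode: E°cell = +0.79 V, n = 2.
Overall reaction: 2 Cu⁺(aq) + Ni(s) → 2 Cu(s) + Ni²⁺(aq); Q = [Ni²⁺]^1/[Cu⁺]^2.
From E = E° − (0.0592/n) log Q: log Q = (E° − E)·n/0.0592 = (+0.79 − (+0.685))·2/0.0592 = 3.5473.
So 2·log[Cu⁺] = 1·log(0.00184) − log Q = -2.7352 − (3.5473) = -6.2825; log[Cu⁺] = -6.2825 / 2 = -3.1412; [Cu⁺] = 10^(-3.1412) ≈ 0.00072 M.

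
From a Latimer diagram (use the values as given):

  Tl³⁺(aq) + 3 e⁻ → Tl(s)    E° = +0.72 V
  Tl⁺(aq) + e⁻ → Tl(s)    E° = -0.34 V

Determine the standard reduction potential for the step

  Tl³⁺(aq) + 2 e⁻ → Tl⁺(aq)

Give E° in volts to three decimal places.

Sequential free energies add, so n₃E°₃ = n₁E°₁ + n₂E°₂.
With n₃ = 3, and the known step contributing 1×(-0.34) V, the unknown satisfies 2·E° = 3×(+0.72) − 1×(-0.34) = +2.500.
E° = +2.500 / 2 = +1.250 V.

+1.250 V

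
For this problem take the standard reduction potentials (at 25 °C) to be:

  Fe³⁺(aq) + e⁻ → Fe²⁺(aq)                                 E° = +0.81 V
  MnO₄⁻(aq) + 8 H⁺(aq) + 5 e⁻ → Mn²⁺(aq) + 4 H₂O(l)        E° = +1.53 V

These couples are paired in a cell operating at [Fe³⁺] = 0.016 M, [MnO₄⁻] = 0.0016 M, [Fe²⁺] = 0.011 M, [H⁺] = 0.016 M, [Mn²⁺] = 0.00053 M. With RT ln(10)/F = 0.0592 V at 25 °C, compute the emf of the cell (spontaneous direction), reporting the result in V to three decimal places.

MnO₄⁻/Mn²⁺ is the cathode (higher E°), Fe³⁺/Fe²⁺ the anode: E°cell = +1.53 − (+0.81) = +0.72 V, n = 5.
Overall: MnO₄⁻(aq) + 8 H⁺(aq) + 5 Fe²⁺(aq) → Mn²⁺(aq) + 4 H₂O(l) + 5 Fe³⁺(aq)
Q = [Mn²⁺]·[Fe³⁺]^5 / ([MnO₄⁻]·[H⁺]^8·[Fe²⁺]^5); log Q = 14.701.
E = E° − (0.0592/n) log Q = +0.72 − (0.0592/5)(14.701) = +0.546 V.

+0.546 V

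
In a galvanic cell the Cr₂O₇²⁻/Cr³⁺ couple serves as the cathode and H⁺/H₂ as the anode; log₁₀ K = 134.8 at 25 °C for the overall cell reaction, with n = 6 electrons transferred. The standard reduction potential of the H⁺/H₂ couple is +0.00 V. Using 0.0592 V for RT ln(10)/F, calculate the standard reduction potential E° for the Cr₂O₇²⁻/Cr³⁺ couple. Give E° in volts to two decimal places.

+1.33 V

E°cell = (0.0592/n)·log K = (0.0592/6)(134.8) = +1.330 V.
Since Cr₂O₇²⁻/Cr³⁺ is the cathode and H⁺/H₂ the anode, E°cell = E°(Cr₂O₇²⁻/Cr³⁺) − E°(H⁺/H₂).
So E°(Cr₂O₇²⁻/Cr³⁺) = E°cell + E°(H⁺/H₂) = +1.330 + (+0.00) = +1.33 V.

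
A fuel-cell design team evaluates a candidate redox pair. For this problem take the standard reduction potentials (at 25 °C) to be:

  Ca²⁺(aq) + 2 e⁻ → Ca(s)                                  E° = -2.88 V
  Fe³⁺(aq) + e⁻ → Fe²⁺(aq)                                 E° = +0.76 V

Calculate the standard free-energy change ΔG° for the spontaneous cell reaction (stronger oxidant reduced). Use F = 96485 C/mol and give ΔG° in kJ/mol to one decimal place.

Fe³⁺/Fe²⁺ (E° = +0.76 V) is the cathode; Ca²⁺/Ca (E° = -2.88 V) is the anode, so E°cell = +3.64 V.
Balancing electrons gives n = 2 (lcm of 1 and 2).
ΔG° = −nFE° = −(2)(96485)(+3.64) = -702,411 J = -702.4 kJ/mol.

-702.4 kJ/mol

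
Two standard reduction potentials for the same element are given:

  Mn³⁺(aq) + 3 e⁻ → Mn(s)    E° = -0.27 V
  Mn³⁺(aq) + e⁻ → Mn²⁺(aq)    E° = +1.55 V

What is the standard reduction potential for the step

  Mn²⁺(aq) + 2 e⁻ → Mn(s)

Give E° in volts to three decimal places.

-1.180 V

Sequential free energies add, so n₃E°₃ = n₁E°₁ + n₂E°₂.
With n₃ = 3, and the known step contributing 1×(+1.55) V, the unknown satisfies 2·E° = 3×(-0.27) − 1×(+1.55) = -2.360.
E° = -2.360 / 2 = -1.180 V.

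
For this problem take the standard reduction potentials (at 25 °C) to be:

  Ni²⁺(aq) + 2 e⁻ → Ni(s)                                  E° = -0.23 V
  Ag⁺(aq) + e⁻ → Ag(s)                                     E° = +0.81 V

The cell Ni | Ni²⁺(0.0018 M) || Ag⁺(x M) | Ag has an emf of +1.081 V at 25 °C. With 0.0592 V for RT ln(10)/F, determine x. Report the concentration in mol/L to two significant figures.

0.21 M

Ag⁺/Ag is the cathode, Ni²⁺/Ni the anode: E°cell = +1.04 V, n = 2.
Overall reaction: 2 Ag⁺(aq) + Ni(s) → 2 Ag(s) + Ni²⁺(aq); Q = [Ni²⁺]^1/[Ag⁺]^2.
From E = E° − (0.0592/n) log Q: log Q = (E° − E)·n/0.0592 = (+1.04 − (+1.081))·2/0.0592 = -1.3851.
So 2·log[Ag⁺] = 1·log(0.0018) − log Q = -2.7447 − (-1.3851) = -1.3596; log[Ag⁺] = -1.3596 / 2 = -0.6798; [Ag⁺] = 10^(-0.6798) ≈ 0.21 M.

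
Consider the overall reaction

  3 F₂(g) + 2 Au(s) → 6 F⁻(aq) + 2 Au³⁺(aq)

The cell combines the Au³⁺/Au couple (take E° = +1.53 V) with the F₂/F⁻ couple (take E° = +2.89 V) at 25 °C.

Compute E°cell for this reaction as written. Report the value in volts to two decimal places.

+1.36 V

The F₂/F⁻ couple has the higher reduction potential, so it is the cathode; Au³⁺/Au is oxidised at the anode.
E°cell = E°(cathode) − E°(anode) = (+2.89) − (+1.53) = +1.36 V.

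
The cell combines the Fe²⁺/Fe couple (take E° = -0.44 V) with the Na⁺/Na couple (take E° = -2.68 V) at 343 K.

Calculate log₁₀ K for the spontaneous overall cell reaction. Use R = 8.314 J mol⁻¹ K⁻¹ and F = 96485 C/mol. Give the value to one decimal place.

65.8

Cathode: Fe²⁺/Fe; anode: Na⁺/Na. E°cell = (-0.44) − (-2.68) = +2.24 V, with n = 2.
ΔG° = −nFE° = −RT ln K, so ln K = nFE°/(RT) = (2)(96485)(+2.24) / ((8.314)(343)) = 151.577.
log₁₀ K = 151.577 / ln 10 = 65.8.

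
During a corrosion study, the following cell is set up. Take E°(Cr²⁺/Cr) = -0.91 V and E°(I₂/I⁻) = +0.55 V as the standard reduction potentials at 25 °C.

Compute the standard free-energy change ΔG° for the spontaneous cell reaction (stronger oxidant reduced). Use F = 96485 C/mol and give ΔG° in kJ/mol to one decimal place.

I₂/I⁻ (E° = +0.55 V) is the cathode; Cr²⁺/Cr (E° = -0.91 V) is the anode, so E°cell = +1.46 V.
Balancing electrons gives n = 2 (lcm of 2 and 2).
ΔG° = −nFE° = −(2)(96485)(+1.46) = -281,736 J = -281.7 kJ/mol.

-281.7 kJ/mol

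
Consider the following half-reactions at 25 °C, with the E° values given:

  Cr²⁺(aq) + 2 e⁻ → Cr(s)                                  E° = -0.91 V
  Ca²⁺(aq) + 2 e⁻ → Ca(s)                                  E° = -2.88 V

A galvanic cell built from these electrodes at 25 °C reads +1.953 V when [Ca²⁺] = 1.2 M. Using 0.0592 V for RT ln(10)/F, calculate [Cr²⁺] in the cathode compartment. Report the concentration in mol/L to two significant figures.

0.32 M

Cr²⁺/Cr is the cathode, Ca²⁺/Ca the anode: E°cell = +1.97 V, n = 2.
Overall reaction: Cr²⁺(aq) + Ca(s) → Cr(s) + Ca²⁺(aq); Q = [Ca²⁺]^1/[Cr²⁺]^1.
From E = E° − (0.0592/n) log Q: log Q = (E° − E)·n/0.0592 = (+1.97 − (+1.953))·2/0.0592 = 0.5743.
So 1·log[Cr²⁺] = 1·log(1.2) − log Q = 0.0792 − (0.5743) = -0.4951; [Cr²⁺] = 10^(-0.4951) ≈ 0.32 M.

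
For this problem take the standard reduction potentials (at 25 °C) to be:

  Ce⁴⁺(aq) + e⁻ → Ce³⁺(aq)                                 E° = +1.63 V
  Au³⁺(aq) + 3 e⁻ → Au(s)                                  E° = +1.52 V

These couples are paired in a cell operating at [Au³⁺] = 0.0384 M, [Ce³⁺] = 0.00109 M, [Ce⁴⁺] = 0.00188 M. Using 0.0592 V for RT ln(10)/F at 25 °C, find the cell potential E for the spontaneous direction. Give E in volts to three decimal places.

+0.152 V

Ce⁴⁺/Ce³⁺ is the cathode (higher E°), Au³⁺/Au the anode: E°cell = +1.63 − (+1.52) = +0.11 V, n = 3.
Overall: 3 Ce⁴⁺(aq) + Au(s) → 3 Ce³⁺(aq) + Au³⁺(aq)
Q = [Ce³⁺]^3·[Au³⁺] / ([Ce⁴⁺]^3); log Q = -2.126.
E = E° − (0.0592/n) log Q = +0.11 − (0.0592/3)(-2.126) = +0.152 V.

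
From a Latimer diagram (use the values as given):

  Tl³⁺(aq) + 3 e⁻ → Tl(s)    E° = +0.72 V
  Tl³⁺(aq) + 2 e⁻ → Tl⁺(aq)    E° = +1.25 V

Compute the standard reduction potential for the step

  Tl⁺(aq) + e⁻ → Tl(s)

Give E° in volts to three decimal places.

-0.340 V

Sequential free energies add, so n₃E°₃ = n₁E°₁ + n₂E°₂.
With n₃ = 3, and the known step contributing 2×(+1.25) V, the unknown satisfies 1·E° = 3×(+0.72) − 2×(+1.25) = -0.340.
E° = -0.340 / 1 = -0.340 V.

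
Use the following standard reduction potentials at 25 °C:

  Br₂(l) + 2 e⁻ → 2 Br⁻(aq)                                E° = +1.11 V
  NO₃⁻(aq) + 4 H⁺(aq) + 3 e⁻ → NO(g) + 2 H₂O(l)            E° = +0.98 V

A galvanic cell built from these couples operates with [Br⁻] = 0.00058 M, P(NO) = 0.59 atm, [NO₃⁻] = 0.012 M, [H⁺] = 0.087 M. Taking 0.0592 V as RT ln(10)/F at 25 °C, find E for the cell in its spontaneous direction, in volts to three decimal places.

Br₂/Br⁻ is the cathode (higher E°), NO₃⁻/NO the anode: E°cell = +1.11 − (+0.98) = +0.13 V, n = 6.
Overall: 3 Br₂(l) + 2 NO(g) + 4 H₂O(l) → 6 Br⁻(aq) + 2 NO₃⁻(aq) + 8 H⁺(aq)
Q = [Br⁻]^6·[NO₃⁻]^2·[H⁺]^8 / (P(NO)^2); log Q = -31.287.
E = E° − (0.0592/n) log Q = +0.13 − (0.0592/6)(-31.287) = +0.439 V.

+0.439 V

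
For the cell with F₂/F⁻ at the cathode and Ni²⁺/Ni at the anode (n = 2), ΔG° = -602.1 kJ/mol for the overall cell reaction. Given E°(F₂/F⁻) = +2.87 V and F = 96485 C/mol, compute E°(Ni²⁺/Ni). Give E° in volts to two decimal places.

E°cell = −ΔG°/(nF) = −(-602.1×10³)/((2)(96485)) = +3.120 V.
Since F₂/F⁻ is the cathode and Ni²⁺/Ni the anode, E°cell = E°(F₂/F⁻) − E°(Ni²⁺/Ni).
So E°(Ni²⁺/Ni) = E°(F₂/F⁻) − E°cell = (+2.87) − (+3.120) = -0.25 V.

-0.25 V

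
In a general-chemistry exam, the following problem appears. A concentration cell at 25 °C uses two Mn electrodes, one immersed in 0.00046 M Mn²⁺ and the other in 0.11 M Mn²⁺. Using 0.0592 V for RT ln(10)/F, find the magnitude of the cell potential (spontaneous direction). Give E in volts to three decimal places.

For a concentration cell E°cell = 0. The 0.11 M side is the cathode (reduction is favoured where [Mn²⁺] is higher).
With n = 2, E = −(0.0592/2) log([Mn²⁺]ₐₙ/[Mn²⁺]꜀ₐₜ) = −(0.0592/2) log(0.00046/0.11) = −(0.0592/2)(-2.379) = +0.070 V.

+0.070 V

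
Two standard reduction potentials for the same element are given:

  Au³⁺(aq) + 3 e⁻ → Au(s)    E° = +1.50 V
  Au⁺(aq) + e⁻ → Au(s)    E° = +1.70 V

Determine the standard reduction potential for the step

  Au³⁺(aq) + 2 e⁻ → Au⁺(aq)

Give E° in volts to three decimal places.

+1.400 V

Sequential free energies add, so n₃E°₃ = n₁E°₁ + n₂E°₂.
With n₃ = 3, and the known step contributing 1×(+1.70) V, the unknown satisfies 2·E° = 3×(+1.50) − 1×(+1.70) = +2.800.
E° = +2.800 / 2 = +1.400 V.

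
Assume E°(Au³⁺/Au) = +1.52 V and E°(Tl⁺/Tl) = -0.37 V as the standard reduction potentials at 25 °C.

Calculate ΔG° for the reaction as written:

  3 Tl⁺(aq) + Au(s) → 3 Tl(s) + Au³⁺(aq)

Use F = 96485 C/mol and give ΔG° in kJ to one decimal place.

As written, Tl⁺/Tl is reduced (cathode) and Au³⁺/Au is oxidised (anode), so E°cell = (-0.37) − (+1.52) = -1.89 V.
Balancing electrons gives n = 3.
ΔG° = −nFE° = −(3)(96485)(-1.89) = 547,070 J = +547.1 kJ.

+547.1 kJ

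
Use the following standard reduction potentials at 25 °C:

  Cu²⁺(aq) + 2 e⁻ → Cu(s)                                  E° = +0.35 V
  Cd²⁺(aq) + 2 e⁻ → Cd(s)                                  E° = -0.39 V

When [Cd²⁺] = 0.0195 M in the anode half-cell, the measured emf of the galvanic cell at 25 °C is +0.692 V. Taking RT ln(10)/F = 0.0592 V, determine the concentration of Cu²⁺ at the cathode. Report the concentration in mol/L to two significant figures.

0.00047 M

Cu²⁺/Cu is the cathode, Cd²⁺/Cd the anode: E°cell = +0.74 V, n = 2.
Overall reaction: Cu²⁺(aq) + Cd(s) → Cu(s) + Cd²⁺(aq); Q = [Cd²⁺]^1/[Cu²⁺]^1.
From E = E° − (0.0592/n) log Q: log Q = (E° − E)·n/0.0592 = (+0.74 − (+0.692))·2/0.0592 = 1.6216.
So 1·log[Cu²⁺] = 1·log(0.0195) − log Q = -1.7100 − (1.6216) = -3.3316; [Cu²⁺] = 10^(-3.3316) ≈ 0.00047 M.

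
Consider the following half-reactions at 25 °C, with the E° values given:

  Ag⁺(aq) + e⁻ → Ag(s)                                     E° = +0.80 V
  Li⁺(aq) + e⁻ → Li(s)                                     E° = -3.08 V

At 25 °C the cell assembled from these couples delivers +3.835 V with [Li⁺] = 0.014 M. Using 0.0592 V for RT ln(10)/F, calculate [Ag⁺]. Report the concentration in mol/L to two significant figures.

Ag⁺/Ag is the cathode, Li⁺/Li the anode: E°cell = +3.88 V, n = 1.
Overall reaction: Ag⁺(aq) + Li(s) → Ag(s) + Li⁺(aq); Q = [Li⁺]^1/[Ag⁺]^1.
From E = E° − (0.0592/n) log Q: log Q = (E° − E)·n/0.0592 = (+3.88 − (+3.835))·1/0.0592 = 0.7601.
So 1·log[Ag⁺] = 1·log(0.014) − log Q = -1.8539 − (0.7601) = -2.6140; [Ag⁺] = 10^(-2.6140) ≈ 0.0024 M.

0.0024 M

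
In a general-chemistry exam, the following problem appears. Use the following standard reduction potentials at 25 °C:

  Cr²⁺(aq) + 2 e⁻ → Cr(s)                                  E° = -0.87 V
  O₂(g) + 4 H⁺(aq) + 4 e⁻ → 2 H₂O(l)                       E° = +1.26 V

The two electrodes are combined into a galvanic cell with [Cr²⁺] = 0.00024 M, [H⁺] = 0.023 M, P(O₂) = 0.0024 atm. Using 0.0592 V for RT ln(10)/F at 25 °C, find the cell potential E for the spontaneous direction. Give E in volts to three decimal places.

+2.101 V

O₂/H₂O is the cathode (higher E°), Cr²⁺/Cr the anode: E°cell = +1.26 − (-0.87) = +2.13 V, n = 4.
Overall: O₂(g) + 4 H⁺(aq) + 2 Cr(s) → 2 H₂O(l) + 2 Cr²⁺(aq)
Q = [Cr²⁺]^2 / (P(O₂)·[H⁺]^4); log Q = 1.933.
E = E° − (0.0592/n) log Q = +2.13 − (0.0592/4)(1.933) = +2.101 V.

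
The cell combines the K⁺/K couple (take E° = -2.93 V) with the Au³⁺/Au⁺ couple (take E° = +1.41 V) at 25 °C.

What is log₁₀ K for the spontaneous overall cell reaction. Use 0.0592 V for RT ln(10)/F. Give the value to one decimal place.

146.6

Cathode: Au³⁺/Au⁺; anode: K⁺/K. E°cell = +4.34 V, n = 2.
log K = nE°cell / 0.0592 = (2)(+4.34) / 0.0592 = 146.6.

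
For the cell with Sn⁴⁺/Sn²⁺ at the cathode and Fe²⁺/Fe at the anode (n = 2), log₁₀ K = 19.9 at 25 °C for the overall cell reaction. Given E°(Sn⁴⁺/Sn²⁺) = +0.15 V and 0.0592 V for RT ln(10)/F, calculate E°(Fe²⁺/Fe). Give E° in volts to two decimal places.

E°cell = (0.0592/n)·log K = (0.0592/2)(19.9) = +0.589 V.
Since Sn⁴⁺/Sn²⁺ is the cathode and Fe²⁺/Fe the anode, E°cell = E°(Sn⁴⁺/Sn²⁺) − E°(Fe²⁺/Fe).
So E°(Fe²⁺/Fe) = E°(Sn⁴⁺/Sn²⁺) − E°cell = (+0.15) − (+0.589) = -0.44 V.

-0.44 V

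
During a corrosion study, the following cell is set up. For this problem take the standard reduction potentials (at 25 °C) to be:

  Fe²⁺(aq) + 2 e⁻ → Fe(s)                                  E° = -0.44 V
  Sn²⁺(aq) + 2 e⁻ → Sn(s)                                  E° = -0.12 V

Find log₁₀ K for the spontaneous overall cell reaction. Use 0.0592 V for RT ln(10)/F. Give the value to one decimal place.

10.8

Cathode: Sn²⁺/Sn; anode: Fe²⁺/Fe. E°cell = +0.32 V, n = 2.
log K = nE°cell / 0.0592 = (2)(+0.32) / 0.0592 = 10.8.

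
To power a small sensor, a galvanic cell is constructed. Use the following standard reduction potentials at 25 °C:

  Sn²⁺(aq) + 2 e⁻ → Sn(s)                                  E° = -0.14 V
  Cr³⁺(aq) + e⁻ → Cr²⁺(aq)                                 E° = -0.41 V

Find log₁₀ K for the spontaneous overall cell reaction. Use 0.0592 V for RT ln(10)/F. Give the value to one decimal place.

Cathode: Sn²⁺/Sn; anode: Cr³⁺/Cr²⁺. E°cell = +0.27 V, n = 2.
log K = nE°cell / 0.0592 = (2)(+0.27) / 0.0592 = 9.1.

9.1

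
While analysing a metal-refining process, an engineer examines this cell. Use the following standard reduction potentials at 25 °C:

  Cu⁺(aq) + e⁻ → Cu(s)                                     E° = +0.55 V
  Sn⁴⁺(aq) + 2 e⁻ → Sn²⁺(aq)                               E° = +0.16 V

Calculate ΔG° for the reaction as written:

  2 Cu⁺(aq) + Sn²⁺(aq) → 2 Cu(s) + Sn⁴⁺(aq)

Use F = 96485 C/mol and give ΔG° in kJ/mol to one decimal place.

-75.3 kJ/mol

As written, Cu⁺/Cu is reduced (cathode) and Sn⁴⁺/Sn²⁺ is oxidised (anode), so E°cell = (+0.55) − (+0.16) = +0.39 V.
Balancing electrons gives n = 2.
ΔG° = −nFE° = −(2)(96485)(+0.39) = -75,258 J = -75.3 kJ/mol.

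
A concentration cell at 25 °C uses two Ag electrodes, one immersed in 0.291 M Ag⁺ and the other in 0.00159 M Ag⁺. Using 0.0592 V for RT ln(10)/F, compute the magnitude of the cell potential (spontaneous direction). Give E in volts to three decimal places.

+0.134 V

For a concentration cell E°cell = 0. The 0.291 M side is the cathode (reduction is favoured where [Ag⁺] is higher).
With n = 1, E = −(0.0592/1) log([Ag⁺]ₐₙ/[Ag⁺]꜀ₐₜ) = −(0.0592/1) log(0.00159/0.291) = −(0.0592/1)(-2.262) = +0.134 V.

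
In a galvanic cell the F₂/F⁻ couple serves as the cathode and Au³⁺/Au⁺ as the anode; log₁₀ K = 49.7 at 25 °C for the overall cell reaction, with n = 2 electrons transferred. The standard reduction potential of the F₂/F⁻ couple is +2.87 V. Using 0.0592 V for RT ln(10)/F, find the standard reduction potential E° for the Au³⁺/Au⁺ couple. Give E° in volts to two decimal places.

+1.40 V

E°cell = (0.0592/n)·log K = (0.0592/2)(49.7) = +1.471 V.
Since F₂/F⁻ is the cathode and Au³⁺/Au⁺ the anode, E°cell = E°(F₂/F⁻) − E°(Au³⁺/Au⁺).
So E°(Au³⁺/Au⁺) = E°(F₂/F⁻) − E°cell = (+2.87) − (+1.471) = +1.40 V.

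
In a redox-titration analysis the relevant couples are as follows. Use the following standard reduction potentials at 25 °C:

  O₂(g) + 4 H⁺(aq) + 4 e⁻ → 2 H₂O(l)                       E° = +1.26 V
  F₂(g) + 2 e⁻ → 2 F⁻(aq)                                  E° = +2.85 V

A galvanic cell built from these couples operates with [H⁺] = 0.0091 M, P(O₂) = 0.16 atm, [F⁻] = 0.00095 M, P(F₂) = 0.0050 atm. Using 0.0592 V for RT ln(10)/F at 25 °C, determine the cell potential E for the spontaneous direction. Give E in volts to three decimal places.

+1.833 V

F₂/F⁻ is the cathode (higher E°), O₂/H₂O the anode: E°cell = +2.85 − (+1.26) = +1.59 V, n = 4.
Overall: 2 F₂(g) + 2 H₂O(l) → 4 F⁻(aq) + O₂(g) + 4 H⁺(aq)
Q = [F⁻]^4·P(O₂)·[H⁺]^4 / (P(F₂)^2); log Q = -16.447.
E = E° − (0.0592/n) log Q = +1.59 − (0.0592/4)(-16.447) = +1.833 V.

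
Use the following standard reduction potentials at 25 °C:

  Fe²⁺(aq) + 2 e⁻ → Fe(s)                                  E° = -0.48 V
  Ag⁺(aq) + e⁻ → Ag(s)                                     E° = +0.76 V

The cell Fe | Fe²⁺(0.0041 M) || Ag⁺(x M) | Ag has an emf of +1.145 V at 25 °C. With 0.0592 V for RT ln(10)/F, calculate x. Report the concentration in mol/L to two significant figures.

0.0016 M

Ag⁺/Ag is the cathode, Fe²⁺/Fe the anode: E°cell = +1.24 V, n = 2.
Overall reaction: 2 Ag⁺(aq) + Fe(s) → 2 Ag(s) + Fe²⁺(aq); Q = [Fe²⁺]^1/[Ag⁺]^2.
From E = E° − (0.0592/n) log Q: log Q = (E° − E)·n/0.0592 = (+1.24 − (+1.145))·2/0.0592 = 3.2095.
So 2·log[Ag⁺] = 1·log(0.0041) − log Q = -2.3872 − (3.2095) = -5.5967; log[Ag⁺] = -5.5967 / 2 = -2.7984; [Ag⁺] = 10^(-2.7984) ≈ 0.0016 M.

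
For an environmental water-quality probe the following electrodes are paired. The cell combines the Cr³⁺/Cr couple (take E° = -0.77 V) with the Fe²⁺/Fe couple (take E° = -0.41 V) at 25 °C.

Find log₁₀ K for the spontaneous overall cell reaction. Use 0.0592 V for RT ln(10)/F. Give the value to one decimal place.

36.5

Cathode: Fe²⁺/Fe; anode: Cr³⁺/Cr. E°cell = +0.36 V, n = 6.
log K = nE°cell / 0.0592 = (6)(+0.36) / 0.0592 = 36.5.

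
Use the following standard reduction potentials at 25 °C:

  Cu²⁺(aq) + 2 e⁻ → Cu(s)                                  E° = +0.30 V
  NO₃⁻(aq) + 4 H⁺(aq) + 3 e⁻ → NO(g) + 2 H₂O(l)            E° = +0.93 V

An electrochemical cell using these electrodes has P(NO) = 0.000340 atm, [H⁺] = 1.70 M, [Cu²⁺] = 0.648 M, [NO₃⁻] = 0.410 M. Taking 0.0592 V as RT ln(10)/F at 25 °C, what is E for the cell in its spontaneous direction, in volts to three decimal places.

+0.715 V

NO₃⁻/NO is the cathode (higher E°), Cu²⁺/Cu the anode: E°cell = +0.93 − (+0.30) = +0.63 V, n = 6.
Overall: 2 NO₃⁻(aq) + 8 H⁺(aq) + 3 Cu(s) → 2 NO(g) + 4 H₂O(l) + 3 Cu²⁺(aq)
Q = P(NO)^2·[Cu²⁺]^3 / ([NO₃⁻]^2·[H⁺]^8); log Q = -8.571.
E = E° − (0.0592/n) log Q = +0.63 − (0.0592/6)(-8.571) = +0.715 V.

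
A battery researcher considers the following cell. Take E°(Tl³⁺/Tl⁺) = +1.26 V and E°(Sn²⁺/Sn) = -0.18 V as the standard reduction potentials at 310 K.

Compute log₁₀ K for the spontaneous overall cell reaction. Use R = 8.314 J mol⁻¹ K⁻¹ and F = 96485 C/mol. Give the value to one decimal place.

Cathode: Tl³⁺/Tl⁺; anode: Sn²⁺/Sn. E°cell = (+1.26) − (-0.18) = +1.44 V, with n = 2.
ΔG° = −nFE° = −RT ln K, so ln K = nFE°/(RT) = (2)(96485)(+1.44) / ((8.314)(310)) = 107.815.
log₁₀ K = 107.815 / ln 10 = 46.8.

46.8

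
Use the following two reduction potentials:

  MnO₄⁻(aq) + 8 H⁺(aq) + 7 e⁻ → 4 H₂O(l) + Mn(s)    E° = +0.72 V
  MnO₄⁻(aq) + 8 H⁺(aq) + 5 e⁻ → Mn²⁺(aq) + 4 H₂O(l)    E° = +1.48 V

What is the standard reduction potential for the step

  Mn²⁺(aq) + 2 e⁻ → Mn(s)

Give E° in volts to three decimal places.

Sequential free energies add, so n₃E°₃ = n₁E°₁ + n₂E°₂.
With n₃ = 7, and the known step contributing 5×(+1.48) V, the unknown satisfies 2·E° = 7×(+0.72) − 5×(+1.48) = -2.360.
E° = -2.360 / 2 = -1.180 V.

-1.180 V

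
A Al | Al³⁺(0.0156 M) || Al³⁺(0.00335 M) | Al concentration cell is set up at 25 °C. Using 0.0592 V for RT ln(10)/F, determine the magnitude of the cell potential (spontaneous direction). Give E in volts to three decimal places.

For a concentration cell E°cell = 0. The 0.0156 M side is the cathode (reduction is favoured where [Al³⁺] is higher).
With n = 3, E = −(0.0592/3) log([Al³⁺]ₐₙ/[Al³⁺]꜀ₐₜ) = −(0.0592/3) log(0.00335/0.0156) = −(0.0592/3)(-0.668) = +0.013 V.

+0.013 V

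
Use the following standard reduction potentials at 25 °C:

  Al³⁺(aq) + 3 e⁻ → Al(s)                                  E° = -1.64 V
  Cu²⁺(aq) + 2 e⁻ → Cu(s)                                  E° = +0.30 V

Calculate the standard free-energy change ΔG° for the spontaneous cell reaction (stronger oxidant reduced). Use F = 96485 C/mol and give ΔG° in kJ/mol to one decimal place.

Cu²⁺/Cu (E° = +0.30 V) is the cathode; Al³⁺/Al (E° = -1.64 V) is the anode, so E°cell = +1.94 V.
Balancing electrons gives n = 6 (lcm of 2 and 3).
ΔG° = −nFE° = −(6)(96485)(+1.94) = -1,123,085 J = -1123.1 kJ/mol.

-1123.1 kJ/mol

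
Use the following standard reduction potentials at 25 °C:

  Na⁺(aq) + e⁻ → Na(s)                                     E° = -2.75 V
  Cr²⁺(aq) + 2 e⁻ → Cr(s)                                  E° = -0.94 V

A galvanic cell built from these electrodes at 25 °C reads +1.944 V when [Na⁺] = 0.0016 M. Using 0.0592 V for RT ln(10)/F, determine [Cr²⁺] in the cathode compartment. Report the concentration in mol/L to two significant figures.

0.086 M

Cr²⁺/Cr is the cathode, Na⁺/Na the anode: E°cell = +1.81 V, n = 2.
Overall reaction: Cr²⁺(aq) + 2 Na(s) → Cr(s) + 2 Na⁺(aq); Q = [Na⁺]^2/[Cr²⁺]^1.
From E = E° − (0.0592/n) log Q: log Q = (E° − E)·n/0.0592 = (+1.81 − (+1.944))·2/0.0592 = -4.5270.
So 1·log[Cr²⁺] = 2·log(0.0016) − log Q = -5.5918 − (-4.5270) = -1.0648; [Cr²⁺] = 10^(-1.0648) ≈ 0.086 M.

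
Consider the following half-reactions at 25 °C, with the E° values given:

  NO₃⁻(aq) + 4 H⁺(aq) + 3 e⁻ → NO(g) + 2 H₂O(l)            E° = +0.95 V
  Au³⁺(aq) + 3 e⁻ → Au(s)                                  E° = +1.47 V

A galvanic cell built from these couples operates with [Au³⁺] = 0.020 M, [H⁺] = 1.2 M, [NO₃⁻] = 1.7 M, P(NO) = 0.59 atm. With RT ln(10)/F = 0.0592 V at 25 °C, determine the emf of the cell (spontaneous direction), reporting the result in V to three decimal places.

Au³⁺/Au is the cathode (higher E°), NO₃⁻/NO the anode: E°cell = +1.47 − (+0.95) = +0.52 V, n = 3.
Overall: Au³⁺(aq) + NO(g) + 2 H₂O(l) → Au(s) + NO₃⁻(aq) + 4 H⁺(aq)
Q = [NO₃⁻]·[H⁺]^4 / ([Au³⁺]·P(NO)); log Q = 2.475.
E = E° − (0.0592/n) log Q = +0.52 − (0.0592/3)(2.475) = +0.471 V.

+0.471 V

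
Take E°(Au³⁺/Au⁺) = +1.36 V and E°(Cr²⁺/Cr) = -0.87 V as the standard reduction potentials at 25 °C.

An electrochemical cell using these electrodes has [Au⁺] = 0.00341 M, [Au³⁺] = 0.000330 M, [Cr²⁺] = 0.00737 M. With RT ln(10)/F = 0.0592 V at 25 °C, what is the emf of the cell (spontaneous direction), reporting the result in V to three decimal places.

+2.263 V

Au³⁺/Au⁺ is the cathode (higher E°), Cr²⁺/Cr the anode: E°cell = +1.36 − (-0.87) = +2.23 V, n = 2.
Overall: Au³⁺(aq) + Cr(s) → Au⁺(aq) + Cr²⁺(aq)
Q = [Au⁺]·[Cr²⁺] / ([Au³⁺]); log Q = -1.118.
E = E° − (0.0592/n) log Q = +2.23 − (0.0592/2)(-1.118) = +2.263 V.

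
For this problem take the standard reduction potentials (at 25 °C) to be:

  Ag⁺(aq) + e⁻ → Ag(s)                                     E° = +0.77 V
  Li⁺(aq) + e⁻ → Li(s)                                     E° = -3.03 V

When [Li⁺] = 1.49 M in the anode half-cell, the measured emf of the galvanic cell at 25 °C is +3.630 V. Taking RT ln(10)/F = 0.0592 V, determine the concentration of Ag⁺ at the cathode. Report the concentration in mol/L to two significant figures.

0.0020 M

Ag⁺/Ag is the cathode, Li⁺/Li the anode: E°cell = +3.80 V, n = 1.
Overall reaction: Ag⁺(aq) + Li(s) → Ag(s) + Li⁺(aq); Q = [Li⁺]^1/[Ag⁺]^1.
From E = E° − (0.0592/n) log Q: log Q = (E° − E)·n/0.0592 = (+3.80 − (+3.630))·1/0.0592 = 2.8716.
So 1·log[Ag⁺] = 1·log(1.49) − log Q = 0.1732 − (2.8716) = -2.6984; [Ag⁺] = 10^(-2.6984) ≈ 0.0020 M.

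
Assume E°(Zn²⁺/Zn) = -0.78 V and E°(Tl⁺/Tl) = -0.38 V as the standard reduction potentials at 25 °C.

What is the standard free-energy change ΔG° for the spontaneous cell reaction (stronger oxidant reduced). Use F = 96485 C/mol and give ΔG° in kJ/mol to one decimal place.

-77.2 kJ/mol

Tl⁺/Tl (E° = -0.38 V) is the cathode; Zn²⁺/Zn (E° = -0.78 V) is the anode, so E°cell = +0.40 V.
Balancing electrons gives n = 2 (lcm of 1 and 2).
ΔG° = −nFE° = −(2)(96485)(+0.40) = -77,188 J = -77.2 kJ/mol.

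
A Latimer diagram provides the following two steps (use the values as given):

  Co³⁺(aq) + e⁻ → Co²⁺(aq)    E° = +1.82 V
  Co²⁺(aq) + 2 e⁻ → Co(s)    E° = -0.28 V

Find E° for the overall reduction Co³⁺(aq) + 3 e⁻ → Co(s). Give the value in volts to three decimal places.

+0.420 V

Since ΔG° = −nFE° is additive over sequential reductions, n₃E°₃ = n₁E°₁ + n₂E°₂.
E°₃ = (1×+1.82 + 2×-0.28) / 3 = (+1.260) / 3 = +0.420 V.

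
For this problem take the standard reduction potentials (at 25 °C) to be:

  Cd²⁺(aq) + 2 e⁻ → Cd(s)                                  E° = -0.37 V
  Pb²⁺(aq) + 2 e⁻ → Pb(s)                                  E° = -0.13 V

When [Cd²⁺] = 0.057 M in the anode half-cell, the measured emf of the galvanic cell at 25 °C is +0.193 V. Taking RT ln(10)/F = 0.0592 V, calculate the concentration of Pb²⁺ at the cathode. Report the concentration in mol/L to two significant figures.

Pb²⁺/Pb is the cathode, Cd²⁺/Cd the anode: E°cell = +0.24 V, n = 2.
Overall reaction: Pb²⁺(aq) + Cd(s) → Pb(s) + Cd²⁺(aq); Q = [Cd²⁺]^1/[Pb²⁺]^1.
From E = E° − (0.0592/n) log Q: log Q = (E° − E)·n/0.0592 = (+0.24 − (+0.193))·2/0.0592 = 1.5878.
So 1·log[Pb²⁺] = 1·log(0.057) − log Q = -1.2441 − (1.5878) = -2.8319; [Pb²⁺] = 10^(-2.8319) ≈ 0.0015 M.

0.0015 M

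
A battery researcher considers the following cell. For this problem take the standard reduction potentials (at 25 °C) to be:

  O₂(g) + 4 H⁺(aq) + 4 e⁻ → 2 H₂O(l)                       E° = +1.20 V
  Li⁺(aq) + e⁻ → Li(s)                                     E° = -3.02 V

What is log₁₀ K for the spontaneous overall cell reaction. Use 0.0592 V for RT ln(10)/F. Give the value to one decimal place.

Cathode: O₂/H₂O; anode: Li⁺/Li. E°cell = +4.22 V, n = 4.
log K = nE°cell / 0.0592 = (4)(+4.22) / 0.0592 = 285.1.

285.1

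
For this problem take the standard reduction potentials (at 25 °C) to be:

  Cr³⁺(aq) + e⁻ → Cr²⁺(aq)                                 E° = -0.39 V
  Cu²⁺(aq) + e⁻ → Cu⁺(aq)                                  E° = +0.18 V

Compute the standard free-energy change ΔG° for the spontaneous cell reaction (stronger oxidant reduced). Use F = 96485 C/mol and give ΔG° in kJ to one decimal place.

Cu²⁺/Cu⁺ (E° = +0.18 V) is the cathode; Cr³⁺/Cr²⁺ (E° = -0.39 V) is the anode, so E°cell = +0.57 V.
Balancing electrons gives n = 1 (lcm of 1 and 1).
ΔG° = −nFE° = −(1)(96485)(+0.57) = -54,996 J = -55.0 kJ.

-55.0 kJ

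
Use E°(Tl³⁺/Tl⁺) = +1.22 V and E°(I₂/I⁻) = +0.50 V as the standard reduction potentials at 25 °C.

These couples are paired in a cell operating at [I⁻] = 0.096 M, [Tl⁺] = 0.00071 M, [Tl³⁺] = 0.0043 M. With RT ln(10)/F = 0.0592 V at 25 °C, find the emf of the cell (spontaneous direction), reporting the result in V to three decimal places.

+0.683 V

Tl³⁺/Tl⁺ is the cathode (higher E°), I₂/I⁻ the anode: E°cell = +1.22 − (+0.50) = +0.72 V, n = 2.
Overall: Tl³⁺(aq) + 2 I⁻(aq) → Tl⁺(aq) + I₂(s)
Q = [Tl⁺] / ([Tl³⁺]·[I⁻]^2); log Q = 1.253.
E = E° − (0.0592/n) log Q = +0.72 − (0.0592/2)(1.253) = +0.683 V.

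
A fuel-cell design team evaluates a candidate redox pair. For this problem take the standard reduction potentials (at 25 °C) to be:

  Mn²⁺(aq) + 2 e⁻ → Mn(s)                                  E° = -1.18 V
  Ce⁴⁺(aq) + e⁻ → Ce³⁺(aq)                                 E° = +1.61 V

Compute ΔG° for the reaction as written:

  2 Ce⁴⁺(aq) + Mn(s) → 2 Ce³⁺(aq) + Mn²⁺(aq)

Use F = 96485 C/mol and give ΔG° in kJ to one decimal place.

-538.4 kJ

As written, Ce⁴⁺/Ce³⁺ is reduced (cathode) and Mn²⁺/Mn is oxidised (anode), so E°cell = (+1.61) − (-1.18) = +2.79 V.
Balancing electrons gives n = 2.
ΔG° = −nFE° = −(2)(96485)(+2.79) = -538,386 J = -538.4 kJ.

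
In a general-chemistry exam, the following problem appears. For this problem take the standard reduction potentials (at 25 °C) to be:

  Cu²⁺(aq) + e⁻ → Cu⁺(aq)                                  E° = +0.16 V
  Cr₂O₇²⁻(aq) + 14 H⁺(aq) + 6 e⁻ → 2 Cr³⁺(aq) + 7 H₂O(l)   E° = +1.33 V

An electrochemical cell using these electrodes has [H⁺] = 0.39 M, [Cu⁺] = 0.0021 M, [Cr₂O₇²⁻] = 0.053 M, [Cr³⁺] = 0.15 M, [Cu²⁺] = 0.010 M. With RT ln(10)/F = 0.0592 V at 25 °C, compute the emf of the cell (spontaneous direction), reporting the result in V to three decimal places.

Cr₂O₇²⁻/Cr³⁺ is the cathode (higher E°), Cu²⁺/Cu⁺ the anode: E°cell = +1.33 − (+0.16) = +1.17 V, n = 6.
Overall: Cr₂O₇²⁻(aq) + 14 H⁺(aq) + 6 Cu⁺(aq) → 2 Cr³⁺(aq) + 7 H₂O(l) + 6 Cu²⁺(aq)
Q = [Cr³⁺]^2·[Cu²⁺]^6 / ([Cr₂O₇²⁻]·[H⁺]^14·[Cu⁺]^6); log Q = 9.420.
E = E° − (0.0592/n) log Q = +1.17 − (0.0592/6)(9.420) = +1.077 V.

+1.077 V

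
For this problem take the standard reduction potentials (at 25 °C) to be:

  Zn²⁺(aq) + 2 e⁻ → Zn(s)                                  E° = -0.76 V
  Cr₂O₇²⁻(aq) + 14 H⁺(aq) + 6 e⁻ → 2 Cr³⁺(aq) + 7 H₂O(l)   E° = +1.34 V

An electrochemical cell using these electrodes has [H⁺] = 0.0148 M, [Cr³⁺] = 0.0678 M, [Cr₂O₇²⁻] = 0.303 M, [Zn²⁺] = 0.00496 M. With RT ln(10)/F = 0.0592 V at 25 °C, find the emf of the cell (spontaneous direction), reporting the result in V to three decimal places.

Cr₂O₇²⁻/Cr³⁺ is the cathode (higher E°), Zn²⁺/Zn the anode: E°cell = +1.34 − (-0.76) = +2.10 V, n = 6.
Overall: Cr₂O₇²⁻(aq) + 14 H⁺(aq) + 3 Zn(s) → 2 Cr³⁺(aq) + 7 H₂O(l) + 3 Zn²⁺(aq)
Q = [Cr³⁺]^2·[Zn²⁺]^3 / ([Cr₂O₇²⁻]·[H⁺]^14); log Q = 16.884.
E = E° − (0.0592/n) log Q = +2.10 − (0.0592/6)(16.884) = +1.933 V.

+1.933 V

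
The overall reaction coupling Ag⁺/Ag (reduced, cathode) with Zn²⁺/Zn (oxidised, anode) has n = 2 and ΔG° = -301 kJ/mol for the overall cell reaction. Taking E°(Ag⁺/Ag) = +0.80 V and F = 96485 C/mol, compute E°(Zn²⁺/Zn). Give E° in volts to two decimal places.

E°cell = −ΔG°/(nF) = −(-301×10³)/((2)(96485)) = +1.560 V.
Since Ag⁺/Ag is the cathode and Zn²⁺/Zn the anode, E°cell = E°(Ag⁺/Ag) − E°(Zn²⁺/Zn).
So E°(Zn²⁺/Zn) = E°(Ag⁺/Ag) − E°cell = (+0.80) − (+1.560) = -0.76 V.

-0.76 V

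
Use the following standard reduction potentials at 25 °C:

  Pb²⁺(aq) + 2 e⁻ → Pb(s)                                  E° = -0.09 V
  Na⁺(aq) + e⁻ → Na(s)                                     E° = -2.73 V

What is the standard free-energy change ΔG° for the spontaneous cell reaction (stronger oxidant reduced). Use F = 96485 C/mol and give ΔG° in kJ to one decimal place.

-509.4 kJ

Pb²⁺/Pb (E° = -0.09 V) is the cathode; Na⁺/Na (E° = -2.73 V) is the anode, so E°cell = +2.64 V.
Balancing electrons gives n = 2 (lcm of 2 and 1).
ΔG° = −nFE° = −(2)(96485)(+2.64) = -509,441 J = -509.4 kJ.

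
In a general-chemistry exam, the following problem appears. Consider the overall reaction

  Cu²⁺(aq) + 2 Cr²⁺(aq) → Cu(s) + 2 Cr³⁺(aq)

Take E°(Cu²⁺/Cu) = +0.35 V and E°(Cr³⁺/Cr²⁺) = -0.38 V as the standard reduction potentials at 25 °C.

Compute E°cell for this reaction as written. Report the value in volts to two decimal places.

+0.73 V

The Cu²⁺/Cu couple has the higher reduction potential, so it is the cathode; Cr³⁺/Cr²⁺ is oxidised at the anode.
E°cell = E°(cathode) − E°(anode) = (+0.35) − (-0.38) = +0.73 V.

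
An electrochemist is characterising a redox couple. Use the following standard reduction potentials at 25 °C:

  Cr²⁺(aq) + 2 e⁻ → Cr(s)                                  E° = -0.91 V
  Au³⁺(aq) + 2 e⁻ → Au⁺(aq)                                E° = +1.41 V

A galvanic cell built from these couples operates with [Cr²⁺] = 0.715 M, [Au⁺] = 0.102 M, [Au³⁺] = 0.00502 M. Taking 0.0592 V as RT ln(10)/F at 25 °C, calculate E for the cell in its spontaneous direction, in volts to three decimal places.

Au³⁺/Au⁺ is the cathode (higher E°), Cr²⁺/Cr the anode: E°cell = +1.41 − (-0.91) = +2.32 V, n = 2.
Overall: Au³⁺(aq) + Cr(s) → Au⁺(aq) + Cr²⁺(aq)
Q = [Au⁺]·[Cr²⁺] / ([Au³⁺]); log Q = 1.162.
E = E° − (0.0592/n) log Q = +2.32 − (0.0592/2)(1.162) = +2.286 V.

+2.286 V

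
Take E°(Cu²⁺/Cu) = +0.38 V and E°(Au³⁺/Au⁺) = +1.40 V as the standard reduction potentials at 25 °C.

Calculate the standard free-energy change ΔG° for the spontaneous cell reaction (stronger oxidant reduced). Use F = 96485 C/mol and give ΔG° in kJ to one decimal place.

Au³⁺/Au⁺ (E° = +1.40 V) is the cathode; Cu²⁺/Cu (E° = +0.38 V) is the anode, so E°cell = +1.02 V.
Balancing electrons gives n = 2 (lcm of 2 and 2).
ΔG° = −nFE° = −(2)(96485)(+1.02) = -196,829 J = -196.8 kJ.

-196.8 kJ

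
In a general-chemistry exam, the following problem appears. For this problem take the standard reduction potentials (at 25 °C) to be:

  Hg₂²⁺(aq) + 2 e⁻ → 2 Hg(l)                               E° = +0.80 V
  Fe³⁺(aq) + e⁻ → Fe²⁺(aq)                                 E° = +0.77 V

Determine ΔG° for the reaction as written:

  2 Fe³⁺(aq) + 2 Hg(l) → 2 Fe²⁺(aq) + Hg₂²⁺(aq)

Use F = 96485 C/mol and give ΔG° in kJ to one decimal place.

As written, Fe³⁺/Fe²⁺ is reduced (cathode) and Hg₂²⁺/Hg is oxidised (anode), so E°cell = (+0.77) − (+0.80) = -0.03 V.
Balancing electrons gives n = 2.
ΔG° = −nFE° = −(2)(96485)(-0.03) = 5,789 J = +5.8 kJ.

+5.8 kJ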